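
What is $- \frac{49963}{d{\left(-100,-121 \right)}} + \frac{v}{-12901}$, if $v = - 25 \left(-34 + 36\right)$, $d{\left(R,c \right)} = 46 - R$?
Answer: $- \frac{644565363}{1883546} \approx -342.21$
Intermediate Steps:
$v = -50$ ($v = \left(-25\right) 2 = -50$)
$- \frac{49963}{d{\left(-100,-121 \right)}} + \frac{v}{-12901} = - \frac{49963}{46 - -100} - \frac{50}{-12901} = - \frac{49963}{46 + 100} - - \frac{50}{12901} = - \frac{49963}{146} + \frac{50}{12901} = - \frac{644565363}{1883546}$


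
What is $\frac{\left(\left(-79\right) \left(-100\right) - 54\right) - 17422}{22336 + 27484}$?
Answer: $- \frac{2394}{12455} \approx -0.19221$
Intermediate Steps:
$\frac{\left(\left(-79\right) \left(-100\right) - 54\right) - 17422}{22336 + 27484} = \frac{\left(7900 - 54\right) - 17422}{49820} = \left(7846 - 17422\right) \frac{1}{49820} = \left(-9576\right) \frac{1}{49820} = - \frac{2394}{12455}$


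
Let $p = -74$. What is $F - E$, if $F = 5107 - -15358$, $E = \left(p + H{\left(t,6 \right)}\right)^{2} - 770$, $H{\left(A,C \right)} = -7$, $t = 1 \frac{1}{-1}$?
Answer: $14674$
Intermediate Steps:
$t = -1$ ($t = 1 \left(-1\right) = -1$)
$E = 5791$ ($E = \left(-74 - 7\right)^{2} - 770 = \left(-81\right)^{2} - 770 = 6561 - 770 = 5791$)
$F = 20465$ ($F = 5107 + 15358 = 20465$)
$F - E = 20465 - 5791 = 14674$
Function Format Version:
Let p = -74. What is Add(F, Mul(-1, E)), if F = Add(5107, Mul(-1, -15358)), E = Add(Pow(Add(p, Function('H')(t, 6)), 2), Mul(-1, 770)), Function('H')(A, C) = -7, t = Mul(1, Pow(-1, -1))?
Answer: 14674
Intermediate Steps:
t = -1 (t = Mul(1, -1) = -1)
E = 5791 (E = Add(Pow(Add(-74, -7), 2), Mul(-1, 770)) = Add(Pow(-81, 2), -770) = Add(6561, -770) = 5791)
F = 20465 (F = Add(5107, 15358) = 20465)
Add(F, Mul(-1, E)) = Add(20465, Mul(-1, 5791)) = Add(20465, -5791) = 14674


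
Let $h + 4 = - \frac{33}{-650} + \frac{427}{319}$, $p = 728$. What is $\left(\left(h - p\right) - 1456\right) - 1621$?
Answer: $- \frac{789508073}{207350} \approx -3807.6$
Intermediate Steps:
$h = - \frac{541323}{207350}$ ($h = -4 + \left(- \frac{33}{-650} + \frac{427}{319}\right) = -4 + \left(\left(-33\right) \left(- \frac{1}{650}\right) + 427 \cdot \frac{1}{319}\right) = -4 + \left(\frac{33}{650} + \frac{427}{319}\right) = -4 + \frac{288077}{207350} = - \frac{541323}{207350} \approx -2.6107$)
$\left(\left(h - p\right) - 1456\right) - 1621 = \left(\left(- \frac{541323}{207350} - 728\right) - 1456\right) - 1621 = \left(- \frac{151492123}{207350} - 1456\right) - 1621 = - \frac{453393723}{207350} - 1621 = - \frac{789508073}{207350}$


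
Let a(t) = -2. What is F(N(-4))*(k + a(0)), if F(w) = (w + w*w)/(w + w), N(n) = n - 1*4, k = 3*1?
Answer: -7/2 ≈ -3.5000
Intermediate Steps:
k = 3
N(n) = -4 + n (N(n) = n - 4 = -4 + n)
F(w) = (w + w**2)/(2*w) (F(w) = (w + w**2)/((2*w)) = (w + w**2)*(1/(2*w)) = (w + w**2)/(2*w))
F(N(-4))*(k + a(0)) = (1/2 + (-4 - 4)/2)*(3 - 2) = (1/2 + (1/2)*(-8))*1 = (1/2 - 4)*1 = -7/2*1 = -7/2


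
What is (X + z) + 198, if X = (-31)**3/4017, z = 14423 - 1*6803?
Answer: 31375115/4017 ≈ 7810.6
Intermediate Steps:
z = 7620 (z = 14423 - 6803 = 7620)
X = -29791/4017 (X = -29791*1/4017 = -29791/4017 ≈ -7.4162)
(X + z) + 198 = (-29791/4017 + 7620) + 198 = 30579749/4017 + 198 = 31375115/4017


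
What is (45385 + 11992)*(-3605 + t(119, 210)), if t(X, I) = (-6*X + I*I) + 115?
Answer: 2289112792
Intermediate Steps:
t(X, I) = 115 + I² - 6*X (t(X, I) = (-6*X + I²) + 115 = (I² - 6*X) + 115 = 115 + I² - 6*X)
(45385 + 11992)*(-3605 + t(119, 210)) = (45385 + 11992)*(-3605 + (115 + 210² - 6*119)) = 57377*(-3605 + (115 + 44100 - 714)) = 57377*(-3605 + 43501) = 57377*39896 = 2289112792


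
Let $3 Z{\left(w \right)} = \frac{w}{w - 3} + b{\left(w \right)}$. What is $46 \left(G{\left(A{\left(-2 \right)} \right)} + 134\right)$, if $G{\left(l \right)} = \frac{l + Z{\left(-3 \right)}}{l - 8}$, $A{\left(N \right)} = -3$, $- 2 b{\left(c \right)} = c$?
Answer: $\frac{203734}{33} \approx 6173.8$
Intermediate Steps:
$b{\left(c \right)} = - \frac{c}{2}$
$Z{\left(w \right)} = - \frac{w}{6} + \frac{w}{3 \left(-3 + w\right)}$ ($Z{\left(w \right)} = \frac{\frac{w}{w - 3} - \frac{w}{2}}{3} = \frac{\frac{w}{-3 + w} - \frac{w}{2}}{3} = \frac{- \frac{w}{2} + \frac{w}{-3 + w}}{3} = - \frac{w}{6} + \frac{w}{3 \left(-3 + w\right)}$)
$G{\left(l \right)} = \frac{\frac{2}{3} + l}{-8 + l}$ ($G{\left(l \right)} = \frac{l + \frac{1}{6} \left(-3\right) \frac{1}{-3 - 3} \left(5 - -3\right)}{l - 8} = \frac{l + \frac{1}{6} \left(-3\right) \frac{1}{-6} \left(5 + 3\right)}{-8 + l} = \frac{l + \frac{1}{6} \left(-3\right) \left(- \frac{1}{6}\right) 8}{-8 + l} = \frac{l + \frac{2}{3}}{-8 + l} = \frac{\frac{2}{3} + l}{-8 + l}$)
$46 \left(G{\left(A{\left(-2 \right)} \right)} + 134\right) = 46 \left(\frac{\frac{2}{3} - 3}{-8 - 3} + 134\right) = 46 \left(\frac{1}{-11} \left(- \frac{7}{3}\right) + 134\right) = 46 \left(\left(- \frac{1}{11}\right) \left(- \frac{7}{3}\right) + 134\right) = 46 \left(\frac{7}{33} + 134\right) = 46 \cdot \frac{4429}{33} = \frac{203734}{33}$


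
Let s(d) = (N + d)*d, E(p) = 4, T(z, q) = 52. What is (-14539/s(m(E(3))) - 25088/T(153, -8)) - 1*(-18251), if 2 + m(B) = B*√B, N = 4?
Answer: 13670453/780 ≈ 17526.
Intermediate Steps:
m(B) = -2 + B^(3/2) (m(B) = -2 + B*√B = -2 + B^(3/2))
s(d) = d*(4 + d) (s(d) = (4 + d)*d = d*(4 + d))
(-14539/s(m(E(3))) - 25088/T(153, -8)) - 1*(-18251) = (-14539*1/((-2 + 4^(3/2))*(4 + (-2 + 4^(3/2)))) - 25088/52) - 1*(-18251) = (-14539*1/((-2 + 8)*(4 + (-2 + 8))) - 25088*1/52) + 18251 = (-14539*1/(6*(4 + 6)) - 6272/13) + 18251 = (-14539/(6*10) - 6272/13) + 18251 = (-14539/60 - 6272/13) + 18251 = -565327/780 + 18251 = 13670453/780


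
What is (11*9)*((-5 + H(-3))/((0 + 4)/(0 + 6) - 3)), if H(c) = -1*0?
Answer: 1485/7 ≈ 212.14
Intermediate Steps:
H(c) = 0
(11*9)*((-5 + H(-3))/((0 + 4)/(0 + 6) - 3)) = (11*9)*((-5 + 0)/((0 + 4)/(0 + 6) - 3)) = 99*(-5/(4/6 - 3)) = 99*(-5/(4*(⅙) - 3)) = 99*(-5/(⅔ - 3)) = 99*(-5/(-7/3)) = 99*(-5*(-3/7)) = 99*(15/7) = 1485/7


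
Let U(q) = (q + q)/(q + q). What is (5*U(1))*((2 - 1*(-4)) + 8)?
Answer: 70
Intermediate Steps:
U(q) = 1 (U(q) = (2*q)/((2*q)) = (2*q)*(1/(2*q)) = 1)
(5*U(1))*((2 - 1*(-4)) + 8) = (5*1)*((2 - 1*(-4)) + 8) = 5*((2 + 4) + 8) = 5*(6 + 8) = 5*14 = 70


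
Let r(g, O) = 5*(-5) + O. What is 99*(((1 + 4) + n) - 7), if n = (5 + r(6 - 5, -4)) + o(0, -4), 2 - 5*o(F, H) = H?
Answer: -12276/5 ≈ -2455.2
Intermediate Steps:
o(F, H) = ⅖ - H/5
r(g, O) = -25 + O
n = -114/5 (n = (5 + (-25 - 4)) + (⅖ - ⅕*(-4)) = (5 - 29) + (⅖ + ⅘) = -24 + 6/5 = -114/5 ≈ -22.800)
99*(((1 + 4) + n) - 7) = 99*(((1 + 4) - 114/5) - 7) = 99*((5 - 114/5) - 7) = 99*(-89/5 - 7) = 99*(-124/5) = -12276/5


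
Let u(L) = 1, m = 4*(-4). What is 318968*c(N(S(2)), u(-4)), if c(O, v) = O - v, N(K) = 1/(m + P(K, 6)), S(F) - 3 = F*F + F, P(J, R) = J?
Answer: -2551744/7 ≈ -3.6454e+5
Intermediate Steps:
S(F) = 3 + F + F**2 (S(F) = 3 + (F*F + F) = 3 + (F**2 + F) = 3 + (F + F**2) = 3 + F + F**2)
m = -16
N(K) = 1/(-16 + K)
318968*c(N(S(2)), u(-4)) = 318968*(1/(-16 + (3 + 2 + 2**2)) - 1*1) = 318968*(1/(-16 + (3 + 2 + 4)) - 1) = 318968*(1/(-16 + 9) - 1) = 318968*(1/(-7) - 1) = 318968*(-1/7 - 1) = 318968*(-8/7) = -2551744/7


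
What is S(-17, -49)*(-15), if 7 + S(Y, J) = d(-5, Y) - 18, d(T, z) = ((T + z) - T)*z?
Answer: -3960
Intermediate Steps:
d(T, z) = z² (d(T, z) = z*z = z²)
S(Y, J) = -25 + Y² (S(Y, J) = -7 + (Y² - 18) = -7 + (-18 + Y²) = -25 + Y²)
S(-17, -49)*(-15) = (-25 + (-17)²)*(-15) = (-25 + 289)*(-15) = 264*(-15) = -3960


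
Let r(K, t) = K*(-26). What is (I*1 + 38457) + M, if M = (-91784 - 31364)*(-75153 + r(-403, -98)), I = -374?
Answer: 7964634983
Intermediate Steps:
r(K, t) = -26*K
M = 7964596900 (M = (-91784 - 31364)*(-75153 - 26*(-403)) = -123148*(-75153 + 10478) = -123148*(-64675) = 7964596900)
(I*1 + 38457) + M = (-374*1 + 38457) + 7964596900 = (-374 + 38457) + 7964596900 = 38083 + 7964596900 = 7964634983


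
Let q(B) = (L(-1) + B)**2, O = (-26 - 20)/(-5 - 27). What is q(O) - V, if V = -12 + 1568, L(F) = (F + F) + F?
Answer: -397711/256 ≈ -1553.6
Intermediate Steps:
L(F) = 3*F (L(F) = 2*F + F = 3*F)
V = 1556
O = 23/16 (O = -46/(-32) = -46*(-1/32) = 23/16 ≈ 1.4375)
q(B) = (-3 + B)**2 (q(B) = (3*(-1) + B)**2 = (-3 + B)**2)
q(O) - V = (-3 + 23/16)**2 - 1*1556 = (-25/16)**2 - 1556 = 625/256 - 1556 = -397711/256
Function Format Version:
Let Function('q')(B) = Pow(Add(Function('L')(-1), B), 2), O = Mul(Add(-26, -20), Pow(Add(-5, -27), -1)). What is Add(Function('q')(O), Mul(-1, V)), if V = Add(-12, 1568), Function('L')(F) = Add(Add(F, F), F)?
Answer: Rational(-397711, 256) ≈ -1553.6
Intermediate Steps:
Function('L')(F) = Mul(3, F) (Function('L')(F) = Add(Mul(2, F), F) = Mul(3, F))
V = 1556
O = Rational(23, 16) (O = Mul(-46, Pow(-32, -1)) = Mul(-46, Rational(-1, 32)) = Rational(23, 16) ≈ 1.4375)
Function('q')(B) = Pow(Add(-3, B), 2) (Function('q')(B) = Pow(Add(Mul(3, -1), B), 2) = Pow(Add(-3, B), 2))
Add(Function('q')(O), Mul(-1, V)) = Add(Pow(Add(-3, Rational(23, 16)), 2), Mul(-1, 1556)) = Add(Pow(Rational(-25, 16), 2), -1556) = Add(Rational(625, 256), -1556) = Rational(-397711, 256)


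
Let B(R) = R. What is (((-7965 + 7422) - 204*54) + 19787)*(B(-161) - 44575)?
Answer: -368087808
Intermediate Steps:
(((-7965 + 7422) - 204*54) + 19787)*(B(-161) - 44575) = (((-7965 + 7422) - 204*54) + 19787)*(-161 - 44575) = ((-543 - 11016) + 19787)*(-44736) = (-11559 + 19787)*(-44736) = 8228*(-44736) = -368087808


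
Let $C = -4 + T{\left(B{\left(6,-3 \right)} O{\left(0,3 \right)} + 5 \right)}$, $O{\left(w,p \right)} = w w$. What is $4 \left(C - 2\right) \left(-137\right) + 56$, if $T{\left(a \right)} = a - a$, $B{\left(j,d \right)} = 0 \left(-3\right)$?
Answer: $3344$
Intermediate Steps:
$B{\left(j,d \right)} = 0$
$O{\left(w,p \right)} = w^{2}$
$T{\left(a \right)} = 0$
$C = -4$ ($C = -4 + 0 = -4$)
$4 \left(C - 2\right) \left(-137\right) + 56 = 4 \left(-4 - 2\right) \left(-137\right) + 56 = 4 \left(-6\right) \left(-137\right) + 56 = \left(-24\right) \left(-137\right) + 56 = 3288 + 56 = 3344$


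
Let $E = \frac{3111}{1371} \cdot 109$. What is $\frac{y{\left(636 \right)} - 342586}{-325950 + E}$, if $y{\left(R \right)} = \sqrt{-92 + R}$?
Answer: $\frac{156561802}{148846117} - \frac{1828 \sqrt{34}}{148846117} \approx 1.0518$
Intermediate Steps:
$E = \frac{113033}{457}$ ($E = 3111 \cdot \frac{1}{1371} \cdot 109 = \frac{1037}{457} \cdot 109 = \frac{113033}{457} \approx 247.34$)
$\frac{y{\left(636 \right)} - 342586}{-325950 + E} = \frac{\sqrt{-92 + 636} - 342586}{-325950 + \frac{113033}{457}} = \frac{\sqrt{544} - 342586}{- \frac{148846117}{457}} = \left(4 \sqrt{34} - 342586\right) \left(- \frac{457}{148846117}\right) = \left(-342586 + 4 \sqrt{34}\right) \left(- \frac{457}{148846117}\right) = \frac{156561802}{148846117} - \frac{1828 \sqrt{34}}{148846117}$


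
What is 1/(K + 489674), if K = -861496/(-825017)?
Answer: 825017/403990235954 ≈ 2.0422e-6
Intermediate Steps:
K = 861496/825017 (K = -861496*(-1/825017) = 861496/825017 ≈ 1.0442)
1/(K + 489674) = 1/(861496/825017 + 489674) = 1/(403990235954/825017) = 825017/403990235954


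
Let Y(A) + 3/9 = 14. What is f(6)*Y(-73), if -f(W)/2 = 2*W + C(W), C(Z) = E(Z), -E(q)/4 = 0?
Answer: -328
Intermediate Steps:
E(q) = 0 (E(q) = -4*0 = 0)
Y(A) = 41/3 (Y(A) = -⅓ + 14 = 41/3)
C(Z) = 0
f(W) = -4*W (f(W) = -2*(2*W + 0) = -4*W)
f(6)*Y(-73) = -4*6*(41/3) = -24*41/3 = -328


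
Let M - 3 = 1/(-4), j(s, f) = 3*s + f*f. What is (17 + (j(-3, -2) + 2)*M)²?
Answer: 1225/16 ≈ 76.563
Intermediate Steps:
j(s, f) = f² + 3*s (j(s, f) = 3*s + f² = f² + 3*s)
M = 11/4 (M = 3 + 1/(-4) = 3 - ¼ = 11/4 ≈ 2.7500)
(17 + (j(-3, -2) + 2)*M)² = (17 + (((-2)² + 3*(-3)) + 2)*(11/4))² = (17 + ((4 - 9) + 2)*(11/4))² = (17 + (-5 + 2)*(11/4))² = (17 - 3*11/4)² = (17 - 33/4)² = (35/4)² = 1225/16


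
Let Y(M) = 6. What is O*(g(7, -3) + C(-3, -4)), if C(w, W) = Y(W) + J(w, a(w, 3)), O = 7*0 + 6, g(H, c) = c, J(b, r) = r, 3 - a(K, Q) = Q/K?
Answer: 42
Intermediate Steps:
a(K, Q) = 3 - Q/K
O = 6 (O = 0 + 6 = 6)
C(w, W) = 9 - 3/w (C(w, W) = 6 + (3 - 1*3/w) = 6 + (3 - 3/w) = 9 - 3/w)
O*(g(7, -3) + C(-3, -4)) = 6*(-3 + (9 - 3/(-3))) = 6*(-3 + (9 - 3*(-⅓))) = 6*(-3 + (9 + 1)) = 6*(-3 + 10) = 6*7 = 42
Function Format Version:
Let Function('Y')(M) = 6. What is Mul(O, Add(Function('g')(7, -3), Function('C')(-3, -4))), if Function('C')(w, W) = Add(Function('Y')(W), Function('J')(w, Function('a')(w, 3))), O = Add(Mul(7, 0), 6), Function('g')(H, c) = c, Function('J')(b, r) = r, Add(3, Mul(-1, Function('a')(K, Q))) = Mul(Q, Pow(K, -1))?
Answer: 42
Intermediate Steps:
Function('a')(K, Q) = Add(3, Mul(-1, Q, Pow(K, -1))) (Function('a')(K, Q) = Add(3, Mul(-1, Mul(Q, Pow(K, -1)))) = Add(3, Mul(-1, Q, Pow(K, -1))))
O = 6 (O = Add(0, 6) = 6)
Function('C')(w, W) = Add(9, Mul(-3, Pow(w, -1))) (Function('C')(w, W) = Add(6, Add(3, Mul(-1, 3, Pow(w, -1)))) = Add(6, Add(3, Mul(-3, Pow(w, -1)))) = Add(9, Mul(-3, Pow(w, -1))))
Mul(O, Add(Function('g')(7, -3), Function('C')(-3, -4))) = Mul(6, Add(-3, Add(9, Mul(-3, Pow(-3, -1))))) = Mul(6, Add(-3, Add(9, Mul(-3, Rational(-1, 3))))) = Mul(6, Add(-3, Add(9, 1))) = Mul(6, Add(-3, 10)) = Mul(6, 7) = 42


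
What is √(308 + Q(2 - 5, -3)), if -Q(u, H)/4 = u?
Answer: 8*√5 ≈ 17.889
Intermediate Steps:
Q(u, H) = -4*u
√(308 + Q(2 - 5, -3)) = √(308 - 4*(2 - 5)) = √(308 - 4*(-3)) = √(308 + 12) = √320 = 8*√5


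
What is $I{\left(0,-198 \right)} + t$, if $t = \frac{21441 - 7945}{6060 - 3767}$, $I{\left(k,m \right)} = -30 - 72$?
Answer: $- \frac{220390}{2293} \approx -96.114$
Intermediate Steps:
$I{\left(k,m \right)} = -102$
$t = \frac{13496}{2293} \approx 5.8857$
$I{\left(0,-198 \right)} + t = -102 + \frac{13496}{2293} = - \frac{220390}{2293}$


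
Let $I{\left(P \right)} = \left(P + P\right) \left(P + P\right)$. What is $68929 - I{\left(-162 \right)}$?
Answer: $-36047$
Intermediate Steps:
$I{\left(P \right)} = 4 P^{2}$ ($I{\left(P \right)} = 2 P 2 P = 4 P^{2}$)
$68929 - I{\left(-162 \right)} = 68929 - 4 \left(-162\right)^{2} = 68929 - 4 \cdot 26244 = 68929 - 104976 = -36047$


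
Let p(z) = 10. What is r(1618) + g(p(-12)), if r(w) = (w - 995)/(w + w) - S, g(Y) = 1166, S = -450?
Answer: 5229999/3236 ≈ 1616.2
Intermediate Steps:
r(w) = 450 + (-995 + w)/(2*w) (r(w) = (w - 995)/(w + w) - 1*(-450) = (-995 + w)/((2*w)) + 450 = (-995 + w)*(1/(2*w)) + 450 = (-995 + w)/(2*w) + 450 = 450 + (-995 + w)/(2*w))
r(1618) + g(p(-12)) = (½)*(-995 + 901*1618)/1618 + 1166 = (½)*(1/1618)*(-995 + 1457818) + 1166 = (½)*(1/1618)*1456823 + 1166 = 1456823/3236 + 1166 = 5229999/3236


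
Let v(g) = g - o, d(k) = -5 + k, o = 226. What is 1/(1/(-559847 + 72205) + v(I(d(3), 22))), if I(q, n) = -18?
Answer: -487642/118984649 ≈ -0.0040984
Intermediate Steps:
v(g) = -226 + g (v(g) = g - 1*226 = g - 226 = -226 + g)
1/(1/(-559847 + 72205) + v(I(d(3), 22))) = 1/(1/(-559847 + 72205) + (-226 - 18)) = 1/(1/(-487642) - 244) = 1/(-1/487642 - 244) = 1/(-118984649/487642) = -487642/118984649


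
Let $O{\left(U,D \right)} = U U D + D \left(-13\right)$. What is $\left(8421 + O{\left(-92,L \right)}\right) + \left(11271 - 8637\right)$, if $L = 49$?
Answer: $425154$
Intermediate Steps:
$O{\left(U,D \right)} = - 13 D + D U^{2}$ ($O{\left(U,D \right)} = U^{2} D - 13 D = D U^{2} - 13 D = - 13 D + D U^{2}$)
$\left(8421 + O{\left(-92,L \right)}\right) + \left(11271 - 8637\right) = \left(8421 + 49 \left(-13 + \left(-92\right)^{2}\right)\right) + \left(11271 - 8637\right) = \left(8421 + 49 \left(-13 + 8464\right)\right) + 2634 = \left(8421 + 49 \cdot 8451\right) + 2634 = \left(8421 + 414099\right) + 2634 = 422520 + 2634 = 425154$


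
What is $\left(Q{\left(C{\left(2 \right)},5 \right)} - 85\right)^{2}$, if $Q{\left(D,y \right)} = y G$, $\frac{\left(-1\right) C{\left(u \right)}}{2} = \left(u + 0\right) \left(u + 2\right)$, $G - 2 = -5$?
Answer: $10000$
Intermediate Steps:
$G = -3$ ($G = 2 - 5 = -3$)
$C{\left(u \right)} = - 2 u \left(2 + u\right)$ ($C{\left(u \right)} = - 2 \left(u + 0\right) \left(u + 2\right) = - 2 u \left(2 + u\right)$)
$Q{\left(D,y \right)} = - 3 y$ ($Q{\left(D,y \right)} = y \left(-3\right) = - 3 y$)
$\left(Q{\left(C{\left(2 \right)},5 \right)} - 85\right)^{2} = \left(\left(-3\right) 5 - 85\right)^{2} = \left(-15 - 85\right)^{2} = \left(-100\right)^{2} = 10000$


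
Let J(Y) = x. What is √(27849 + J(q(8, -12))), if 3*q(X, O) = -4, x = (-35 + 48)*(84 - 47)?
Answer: √28330 ≈ 168.32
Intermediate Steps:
x = 481 (x = 13*37 = 481)
q(X, O) = -4/3 (q(X, O) = (⅓)*(-4) = -4/3)
J(Y) = 481
√(27849 + J(q(8, -12))) = √(27849 + 481) = √28330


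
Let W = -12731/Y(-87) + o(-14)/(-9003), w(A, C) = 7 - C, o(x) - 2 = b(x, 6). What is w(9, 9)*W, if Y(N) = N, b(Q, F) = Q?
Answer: -2634902/9003 ≈ -292.67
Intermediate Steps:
o(x) = 2 + x
W = 1317451/9003 (W = -12731/(-87) + (2 - 14)/(-9003) = -12731*(-1/87) - 12*(-1/9003) = 439/3 + 4/3001 = 1317451/9003 ≈ 146.33)
w(9, 9)*W = (7 - 1*9)*(1317451/9003) = (7 - 9)*(1317451/9003) = -2*1317451/9003 = -2634902/9003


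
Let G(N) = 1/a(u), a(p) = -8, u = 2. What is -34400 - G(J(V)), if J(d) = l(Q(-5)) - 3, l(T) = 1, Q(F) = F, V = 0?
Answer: -275199/8 ≈ -34400.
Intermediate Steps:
J(d) = -2 (J(d) = 1 - 3 = -2)
G(N) = -⅛ (G(N) = 1/(-8) = -⅛)
-34400 - G(J(V)) = -34400 - 1*(-⅛) = -34400 + ⅛ = -275199/8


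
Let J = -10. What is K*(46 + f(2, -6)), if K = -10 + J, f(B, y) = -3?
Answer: -860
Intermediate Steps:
K = -20 (K = -10 - 10 = -20)
K*(46 + f(2, -6)) = -20*(46 - 3) = -20*43 = -860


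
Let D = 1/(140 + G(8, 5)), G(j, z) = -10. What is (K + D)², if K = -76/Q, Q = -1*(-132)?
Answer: 5938969/18404100 ≈ 0.32270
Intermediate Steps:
Q = 132
D = 1/130 (D = 1/(140 - 10) = 1/130 ≈ 0.0076923)
K = -19/33 (K = -76/132 = -76*1/132 = -19/33 ≈ -0.57576)
(K + D)² = (-19/33 + 1/130)² = (-2437/4290)² = 5938969/18404100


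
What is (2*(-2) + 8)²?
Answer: 16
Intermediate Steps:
(2*(-2) + 8)² = (-4 + 8)² = 4² = 16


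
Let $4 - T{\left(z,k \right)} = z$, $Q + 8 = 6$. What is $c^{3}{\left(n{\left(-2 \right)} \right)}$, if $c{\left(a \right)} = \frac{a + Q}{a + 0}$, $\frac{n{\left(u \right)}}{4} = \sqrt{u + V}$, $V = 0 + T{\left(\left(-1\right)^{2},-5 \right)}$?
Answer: $\frac{1}{8} \approx 0.125$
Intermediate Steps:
$Q = -2$ ($Q = -8 + 6 = -2$)
$T{\left(z,k \right)} = 4 - z$
$V = 3$ ($V = 0 + \left(4 - \left(-1\right)^{2}\right) = 0 + \left(4 - 1\right) = 0 + 3 = 3$)
$n{\left(u \right)} = 4 \sqrt{3 + u}$ ($n{\left(u \right)} = 4 \sqrt{u + 3} = 4 \sqrt{3 + u}$)
$c{\left(a \right)} = \frac{-2 + a}{a}$ ($c{\left(a \right)} = \frac{a - 2}{a + 0} = \frac{-2 + a}{a}$)
$c^{3}{\left(n{\left(-2 \right)} \right)} = \left(\frac{-2 + 4 \sqrt{3 - 2}}{4 \sqrt{3 - 2}}\right)^{3} = \left(\frac{-2 + 4 \sqrt{1}}{4 \sqrt{1}}\right)^{3} = \left(\frac{-2 + 4 \cdot 1}{4 \cdot 1}\right)^{3} = \left(\frac{-2 + 4}{4}\right)^{3} = \left(\frac{1}{4} \cdot 2\right)^{3} = \left(\frac{1}{2}\right)^{3} = \frac{1}{8}$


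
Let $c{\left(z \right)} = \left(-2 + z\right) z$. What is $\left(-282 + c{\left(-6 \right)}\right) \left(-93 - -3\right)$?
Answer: $21060$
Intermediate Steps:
$c{\left(z \right)} = z \left(-2 + z\right)$
$\left(-282 + c{\left(-6 \right)}\right) \left(-93 - -3\right) = \left(-282 - 6 \left(-2 - 6\right)\right) \left(-93 - -3\right) = \left(-282 - -48\right) \left(-93 + 3\right) = \left(-282 + 48\right) \left(-90\right) = \left(-234\right) \left(-90\right) = 21060$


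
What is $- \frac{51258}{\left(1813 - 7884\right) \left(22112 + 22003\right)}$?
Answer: $\frac{17086}{89274055} \approx 0.00019139$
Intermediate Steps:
$- \frac{51258}{\left(1813 - 7884\right) \left(22112 + 22003\right)} = - \frac{51258}{\left(-6071\right) 44115} = - \frac{51258}{-267822165} = \left(-51258\right) \left(- \frac{1}{267822165}\right) = \frac{17086}{89274055}$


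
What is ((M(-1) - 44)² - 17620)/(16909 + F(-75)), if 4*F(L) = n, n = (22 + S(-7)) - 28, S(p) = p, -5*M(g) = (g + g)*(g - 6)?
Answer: -1542976/1690575 ≈ -0.91269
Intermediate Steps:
M(g) = -2*g*(-6 + g)/5 (M(g) = -(g + g)*(g - 6)/5 = -2*g*(-6 + g)/5)
n = -13 (n = (22 - 7) - 28 = 15 - 28 = -13)
F(L) = -13/4 (F(L) = (¼)*(-13) = -13/4)
((M(-1) - 44)² - 17620)/(16909 + F(-75)) = (((⅖)*(-1)*(6 - 1*(-1)) - 44)² - 17620)/(16909 - 13/4) = (((⅖)*(-1)*(6 + 1) - 44)² - 17620)/(67623/4) = (((⅖)*(-1)*7 - 44)² - 17620)*(4/67623) = ((-14/5 - 44)² - 17620)*(4/67623) = ((-234/5)² - 17620)*(4/67623) = (54756/25 - 17620)*(4/67623) = -385744/25*4/67623 = -1542976/1690575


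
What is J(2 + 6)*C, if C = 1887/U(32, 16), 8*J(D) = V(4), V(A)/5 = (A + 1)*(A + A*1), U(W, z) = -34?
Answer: -2775/2 ≈ -1387.5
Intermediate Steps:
V(A) = 10*A*(1 + A) (V(A) = 5*((A + 1)*(A + A*1)) = 5*((1 + A)*(A + A)) = 5*((1 + A)*(2*A)) = 5*(2*A*(1 + A)) = 10*A*(1 + A))
J(D) = 25 (J(D) = (10*4*(1 + 4))/8 = (10*4*5)/8 = (1/8)*200 = 25)
C = -111/2 (C = 1887/(-34) = 1887*(-1/34) = -111/2 ≈ -55.500)
J(2 + 6)*C = 25*(-111/2) = -2775/2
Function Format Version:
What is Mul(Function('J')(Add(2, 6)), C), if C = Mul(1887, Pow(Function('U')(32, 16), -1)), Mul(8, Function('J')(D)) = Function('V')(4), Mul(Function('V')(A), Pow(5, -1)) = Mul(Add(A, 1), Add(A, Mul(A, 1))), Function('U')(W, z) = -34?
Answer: Rational(-2775, 2) ≈ -1387.5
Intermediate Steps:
Function('V')(A) = Mul(10, A, Add(1, A)) (Function('V')(A) = Mul(5, Mul(Add(A, 1), Add(A, Mul(A, 1)))) = Mul(5, Mul(Add(1, A), Add(A, A))) = Mul(5, Mul(Add(1, A), Mul(2, A))) = Mul(5, Mul(2, A, Add(1, A))) = Mul(10, A, Add(1, A)))
Function('J')(D) = 25 (Function('J')(D) = Mul(Rational(1, 8), Mul(10, 4, Add(1, 4))) = Mul(Rational(1, 8), Mul(10, 4, 5)) = Mul(Rational(1, 8), 200) = 25)
C = Rational(-111, 2) (C = Mul(1887, Pow(-34, -1)) = Mul(1887, Rational(-1, 34)) = Rational(-111, 2) ≈ -55.500)
Mul(Function('J')(Add(2, 6)), C) = Mul(25, Rational(-111, 2)) = Rational(-2775, 2)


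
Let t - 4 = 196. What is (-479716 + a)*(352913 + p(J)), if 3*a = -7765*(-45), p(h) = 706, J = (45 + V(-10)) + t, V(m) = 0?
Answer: -128448919179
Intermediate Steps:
t = 200 (t = 4 + 196 = 200)
J = 245 (J = (45 + 0) + 200 = 45 + 200 = 245)
a = 116475 (a = (-7765*(-45))/3 = (1/3)*349425 = 116475)
(-479716 + a)*(352913 + p(J)) = (-479716 + 116475)*(352913 + 706) = -363241*353619 = -128448919179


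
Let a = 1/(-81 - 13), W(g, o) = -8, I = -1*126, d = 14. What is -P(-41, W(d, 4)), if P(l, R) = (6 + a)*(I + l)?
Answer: 94021/94 ≈ 1000.2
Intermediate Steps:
I = -126
a = -1/94 (a = 1/(-94) = -1/94 ≈ -0.010638)
P(l, R) = -35469/47 + 563*l/94 (P(l, R) = (6 - 1/94)*(-126 + l) = 563*(-126 + l)/94 = -35469/47 + 563*l/94)
-P(-41, W(d, 4)) = -(-35469/47 + (563/94)*(-41)) = -(-35469/47 - 23083/94) = -1*(-94021/94) = 94021/94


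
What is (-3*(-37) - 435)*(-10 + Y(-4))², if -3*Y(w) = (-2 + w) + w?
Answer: -14400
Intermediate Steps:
Y(w) = ⅔ - 2*w/3 (Y(w) = -((-2 + w) + w)/3 = -(-2 + 2*w)/3 = ⅔ - 2*w/3)
(-3*(-37) - 435)*(-10 + Y(-4))² = (-3*(-37) - 435)*(-10 + (⅔ - ⅔*(-4)))² = (111 - 435)*(-10 + (⅔ + 8/3))² = -324*(-10 + 10/3)² = -324*(-20/3)² = -324*400/9 = -14400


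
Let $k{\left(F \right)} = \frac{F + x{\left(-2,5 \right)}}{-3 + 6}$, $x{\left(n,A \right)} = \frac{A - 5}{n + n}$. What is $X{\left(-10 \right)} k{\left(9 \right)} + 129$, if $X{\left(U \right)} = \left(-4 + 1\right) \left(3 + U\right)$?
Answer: $192$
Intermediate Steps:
$x{\left(n,A \right)} = \frac{-5 + A}{2 n}$
$X{\left(U \right)} = -9 - 3 U$ ($X{\left(U \right)} = - 3 \left(3 + U\right) = -9 - 3 U$)
$k{\left(F \right)} = \frac{F}{3}$ ($k{\left(F \right)} = \frac{F + \frac{-5 + 5}{2 \left(-2\right)}}{-3 + 6} = \frac{F + \frac{1}{2} \left(- \frac{1}{2}\right) 0}{3} = \left(F + 0\right) \frac{1}{3} = F \frac{1}{3} = \frac{F}{3}$)
$X{\left(-10 \right)} k{\left(9 \right)} + 129 = \left(-9 - -30\right) \frac{1}{3} \cdot 9 + 129 = \left(-9 + 30\right) 3 + 129 = 21 \cdot 3 + 129 = 63 + 129 = 192$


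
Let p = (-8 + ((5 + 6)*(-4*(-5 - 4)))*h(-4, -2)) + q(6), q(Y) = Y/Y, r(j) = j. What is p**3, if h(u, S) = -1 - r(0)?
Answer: -65450827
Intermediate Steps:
h(u, S) = -1 (h(u, S) = -1 - 1*0 = -1 + 0 = -1)
q(Y) = 1
p = -403 (p = (-8 + ((5 + 6)*(-4*(-5 - 4)))*(-1)) + 1 = (-8 + (11*(-4*(-9)))*(-1)) + 1 = (-8 + (11*36)*(-1)) + 1 = (-8 + 396*(-1)) + 1 = (-8 - 396) + 1 = -404 + 1 = -403)
p**3 = (-403)**3 = -65450827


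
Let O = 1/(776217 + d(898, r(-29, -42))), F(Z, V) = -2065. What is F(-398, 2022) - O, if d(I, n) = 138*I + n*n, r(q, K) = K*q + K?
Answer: -4714636606/2283117 ≈ -2065.0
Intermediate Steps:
r(q, K) = K + K*q
d(I, n) = n² + 138*I (d(I, n) = 138*I + n² = n² + 138*I)
O = 1/2283117 (O = 1/(776217 + ((-42*(1 - 29))² + 138*898)) = 1/(776217 + ((-42*(-28))² + 123924)) = 1/(776217 + (1176² + 123924)) = 1/(776217 + (1382976 + 123924)) = 1/(776217 + 1506900) = 1/2283117 ≈ 4.3800e-7)
F(-398, 2022) - O = -2065 - 1*1/2283117 = -2065 - 1/2283117 = -4714636606/2283117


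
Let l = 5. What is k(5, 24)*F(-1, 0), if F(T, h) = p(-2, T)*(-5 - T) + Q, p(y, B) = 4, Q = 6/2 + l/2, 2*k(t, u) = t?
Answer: -105/4 ≈ -26.250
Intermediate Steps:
k(t, u) = t/2
Q = 11/2 (Q = 6/2 + 5/2 = 6*(½) + 5*(½) = 3 + 5/2 = 11/2 ≈ 5.5000)
F(T, h) = -29/2 - 4*T (F(T, h) = 4*(-5 - T) + 11/2 = (-20 - 4*T) + 11/2 = -29/2 - 4*T)
k(5, 24)*F(-1, 0) = ((½)*5)*(-29/2 - 4*(-1)) = 5*(-29/2 + 4)/2 = (5/2)*(-21/2) = -105/4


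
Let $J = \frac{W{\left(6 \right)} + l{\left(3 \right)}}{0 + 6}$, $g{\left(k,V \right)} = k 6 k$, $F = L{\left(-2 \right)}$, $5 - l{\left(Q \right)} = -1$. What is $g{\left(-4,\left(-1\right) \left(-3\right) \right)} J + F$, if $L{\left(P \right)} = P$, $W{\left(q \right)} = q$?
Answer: $190$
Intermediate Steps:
$l{\left(Q \right)} = 6$ ($l{\left(Q \right)} = 5 - -1 = 5 + 1 = 6$)
$F = -2$
$g{\left(k,V \right)} = 6 k^{2}$ ($g{\left(k,V \right)} = 6 k k = 6 k^{2}$)
$J = 2$ ($J = \frac{6 + 6}{0 + 6} = \frac{12}{6} = 12 \cdot \frac{1}{6} = 2$)
$g{\left(-4,\left(-1\right) \left(-3\right) \right)} J + F = 6 \left(-4\right)^{2} \cdot 2 - 2 = 6 \cdot 16 \cdot 2 - 2 = 96 \cdot 2 - 2 = 192 - 2 = 190$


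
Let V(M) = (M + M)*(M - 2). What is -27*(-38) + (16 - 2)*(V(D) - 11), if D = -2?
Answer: 1096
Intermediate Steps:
V(M) = 2*M*(-2 + M) (V(M) = (2*M)*(-2 + M) = 2*M*(-2 + M))
-27*(-38) + (16 - 2)*(V(D) - 11) = -27*(-38) + (16 - 2)*(2*(-2)*(-2 - 2) - 11) = 1026 + 14*(2*(-2)*(-4) - 11) = 1026 + 14*(16 - 11) = 1026 + 14*5 = 1026 + 70 = 1096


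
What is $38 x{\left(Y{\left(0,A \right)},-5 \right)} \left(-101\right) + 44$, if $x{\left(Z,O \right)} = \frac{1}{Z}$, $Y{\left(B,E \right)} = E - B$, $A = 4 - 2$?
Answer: $-1875$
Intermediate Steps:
$A = 2$
$38 x{\left(Y{\left(0,A \right)},-5 \right)} \left(-101\right) + 44 = \frac{38}{2 - 0} \left(-101\right) + 44 = \frac{38}{2 + 0} \left(-101\right) + 44 = \frac{38}{2} \left(-101\right) + 44 = 38 \cdot \frac{1}{2} \left(-101\right) + 44 = 19 \left(-101\right) + 44 = -1919 + 44 = -1875$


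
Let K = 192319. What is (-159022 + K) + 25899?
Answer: 59196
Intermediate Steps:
(-159022 + K) + 25899 = (-159022 + 192319) + 25899 = 33297 + 25899 = 59196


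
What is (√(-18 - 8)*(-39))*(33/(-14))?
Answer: 1287*I*√26/14 ≈ 468.75*I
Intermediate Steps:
(√(-18 - 8)*(-39))*(33/(-14)) = (√(-26)*(-39))*(33*(-1/14)) = ((I*√26)*(-39))*(-33/14) = -39*I*√26*(-33/14) = 1287*I*√26/14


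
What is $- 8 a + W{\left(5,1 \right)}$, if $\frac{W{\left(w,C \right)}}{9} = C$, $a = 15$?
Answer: $-111$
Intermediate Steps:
$W{\left(w,C \right)} = 9 C$
$- 8 a + W{\left(5,1 \right)} = \left(-8\right) 15 + 9 \cdot 1 = -120 + 9 = -111$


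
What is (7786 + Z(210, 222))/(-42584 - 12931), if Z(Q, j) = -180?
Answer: -7606/55515 ≈ -0.13701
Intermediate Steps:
(7786 + Z(210, 222))/(-42584 - 12931) = (7786 - 180)/(-42584 - 12931) = 7606/(-55515) = 7606*(-1/55515) = -7606/55515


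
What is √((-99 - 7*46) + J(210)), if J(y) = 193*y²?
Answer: √8510879 ≈ 2917.3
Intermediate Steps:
√((-99 - 7*46) + J(210)) = √((-99 - 7*46) + 193*210²) = √((-99 - 322) + 193*44100) = √(-421 + 8511300) = √8510879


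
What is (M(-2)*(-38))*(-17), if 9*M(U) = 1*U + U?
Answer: -2584/9 ≈ -287.11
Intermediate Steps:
M(U) = 2*U/9 (M(U) = (1*U + U)/9 = (U + U)/9 = (2*U)/9 = 2*U/9)
(M(-2)*(-38))*(-17) = (((2/9)*(-2))*(-38))*(-17) = -4/9*(-38)*(-17) = (152/9)*(-17) = -2584/9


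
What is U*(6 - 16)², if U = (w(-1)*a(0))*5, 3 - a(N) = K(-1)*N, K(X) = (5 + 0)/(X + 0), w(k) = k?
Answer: -1500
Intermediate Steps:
K(X) = 5/X
a(N) = 3 + 5*N (a(N) = 3 - 5/(-1)*N = 3 - 5*(-1)*N = 3 - (-5)*N = 3 + 5*N)
U = -15 (U = -(3 + 5*0)*5 = -(3 + 0)*5 = -1*3*5 = -3*5 = -15)
U*(6 - 16)² = -15*(6 - 16)² = -15*(-10)² = -15*100 = -1500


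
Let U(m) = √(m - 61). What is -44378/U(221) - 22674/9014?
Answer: -11337/4507 - 22189*√10/20 ≈ -3510.9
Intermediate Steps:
U(m) = √(-61 + m)
-44378/U(221) - 22674/9014 = -44378/√(-61 + 221) - 22674/9014 = -44378*√10/40 - 22674*1/9014 = -44378*√10/40 - 11337/4507 = -22189*√10/20 - 11337/4507 = -11337/4507 - 22189*√10/20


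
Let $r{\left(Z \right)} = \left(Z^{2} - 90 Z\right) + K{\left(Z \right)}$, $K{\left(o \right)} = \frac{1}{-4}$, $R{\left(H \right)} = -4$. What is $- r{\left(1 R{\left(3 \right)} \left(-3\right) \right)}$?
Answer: $\frac{3745}{4} \approx 936.25$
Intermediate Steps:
$K{\left(o \right)} = - \frac{1}{4}$
$r{\left(Z \right)} = - \frac{1}{4} + Z^{2} - 90 Z$ ($r{\left(Z \right)} = \left(Z^{2} - 90 Z\right) - \frac{1}{4} = - \frac{1}{4} + Z^{2} - 90 Z$)
$- r{\left(1 R{\left(3 \right)} \left(-3\right) \right)} = - (- \frac{1}{4} + \left(1 \left(-4\right) \left(-3\right)\right)^{2} - 90 \cdot 1 \left(-4\right) \left(-3\right)) = - (- \frac{1}{4} + \left(\left(-4\right) \left(-3\right)\right)^{2} - 90 \left(\left(-4\right) \left(-3\right)\right)) = - (- \frac{1}{4} + 12^{2} - 1080) = - (- \frac{1}{4} + 144 - 1080) = \left(-1\right) \left(- \frac{3745}{4}\right) = \frac{3745}{4}$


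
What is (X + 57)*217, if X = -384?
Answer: -70959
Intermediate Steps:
(X + 57)*217 = (-384 + 57)*217 = -327*217 = -70959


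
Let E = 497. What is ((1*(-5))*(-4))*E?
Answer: 9940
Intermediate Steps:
((1*(-5))*(-4))*E = ((1*(-5))*(-4))*497 = -5*(-4)*497 = 20*497 = 9940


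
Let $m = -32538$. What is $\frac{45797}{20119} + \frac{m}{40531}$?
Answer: $\frac{1201566185}{815443189} \approx 1.4735$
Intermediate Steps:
$\frac{45797}{20119} + \frac{m}{40531} = \frac{45797}{20119} - \frac{32538}{40531} = \frac{1201566185}{815443189}$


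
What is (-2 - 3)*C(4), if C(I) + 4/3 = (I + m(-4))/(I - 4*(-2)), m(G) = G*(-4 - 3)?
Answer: -20/3 ≈ -6.6667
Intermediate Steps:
m(G) = -7*G (m(G) = G*(-7) = -7*G)
C(I) = -4/3 + (28 + I)/(8 + I) (C(I) = -4/3 + (I - 7*(-4))/(I - 4*(-2)) = -4/3 + (I + 28)/(I + 8) = -4/3 + (28 + I)/(8 + I))
(-2 - 3)*C(4) = (-2 - 3)*((52 - 1*4)/(3*(8 + 4))) = -5*(52 - 4)/(3*12) = -5*48/(3*12) = -5*4/3 = -20/3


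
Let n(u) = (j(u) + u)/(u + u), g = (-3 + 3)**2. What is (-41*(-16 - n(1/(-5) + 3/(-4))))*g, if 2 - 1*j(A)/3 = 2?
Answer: 0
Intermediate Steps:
j(A) = 0 (j(A) = 6 - 3*2 = 6 - 6 = 0)
g = 0 (g = 0**2 = 0)
n(u) = 1/2 (n(u) = (0 + u)/(u + u) = u/((2*u)) = u*(1/(2*u)) = 1/2)
(-41*(-16 - n(1/(-5) + 3/(-4))))*g = -41*(-16 - 1*1/2)*0 = -41*(-16 - 1/2)*0 = -41*(-33/2)*0 = (1353/2)*0 = 0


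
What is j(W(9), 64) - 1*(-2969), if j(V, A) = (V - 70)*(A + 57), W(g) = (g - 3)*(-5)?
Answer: -9131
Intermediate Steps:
W(g) = 15 - 5*g (W(g) = (-3 + g)*(-5) = 15 - 5*g)
j(V, A) = (-70 + V)*(57 + A)
j(W(9), 64) - 1*(-2969) = (-3990 - 70*64 + 57*(15 - 5*9) + 64*(15 - 5*9)) - 1*(-2969) = (-3990 - 4480 + 57*(15 - 45) + 64*(15 - 45)) + 2969 = (-3990 - 4480 + 57*(-30) + 64*(-30)) + 2969 = (-3990 - 4480 - 1710 - 1920) + 2969 = -12100 + 2969 = -9131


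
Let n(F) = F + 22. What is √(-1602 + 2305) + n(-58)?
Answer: -36 + √703 ≈ -9.4859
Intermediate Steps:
n(F) = 22 + F
√(-1602 + 2305) + n(-58) = √(-1602 + 2305) + (22 - 58) = √703 - 36 = -36 + √703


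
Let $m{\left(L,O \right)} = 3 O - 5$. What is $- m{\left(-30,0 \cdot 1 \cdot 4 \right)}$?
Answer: $5$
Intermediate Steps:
$m{\left(L,O \right)} = -5 + 3 O$
$- m{\left(-30,0 \cdot 1 \cdot 4 \right)} = - (-5 + 3 \cdot 0 \cdot 1 \cdot 4) = - (-5 + 3 \cdot 0 \cdot 4) = - (-5 + 3 \cdot 0) = - (-5 + 0) = \left(-1\right) \left(-5\right) = 5$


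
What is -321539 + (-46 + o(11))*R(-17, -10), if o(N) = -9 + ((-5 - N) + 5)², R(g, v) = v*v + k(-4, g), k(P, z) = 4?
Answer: -314675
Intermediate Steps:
R(g, v) = 4 + v² (R(g, v) = v*v + 4 = v² + 4 = 4 + v²)
o(N) = -9 + N² (o(N) = -9 + (-N)² = -9 + N²)
-321539 + (-46 + o(11))*R(-17, -10) = -321539 + (-46 + (-9 + 11²))*(4 + (-10)²) = -321539 + (-46 + (-9 + 121))*(4 + 100) = -321539 + (-46 + 112)*104 = -321539 + 66*104 = -321539 + 6864 = -314675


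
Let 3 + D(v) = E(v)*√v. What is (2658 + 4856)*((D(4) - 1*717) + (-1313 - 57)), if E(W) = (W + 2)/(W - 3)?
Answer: -15614092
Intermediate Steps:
E(W) = (2 + W)/(-3 + W)
D(v) = -3 + √v*(2 + v)/(-3 + v) (D(v) = -3 + ((2 + v)/(-3 + v))*√v = -3 + √v*(2 + v)/(-3 + v))
(2658 + 4856)*((D(4) - 1*717) + (-1313 - 57)) = (2658 + 4856)*(((9 - 3*4 + √4*(2 + 4))/(-3 + 4) - 1*717) + (-1313 - 57)) = 7514*(((9 - 12 + 2*6)/1 - 717) - 1370) = 7514*((1*(9 - 12 + 12) - 717) - 1370) = 7514*((1*9 - 717) - 1370) = 7514*((9 - 717) - 1370) = 7514*(-708 - 1370) = 7514*(-2078) = -15614092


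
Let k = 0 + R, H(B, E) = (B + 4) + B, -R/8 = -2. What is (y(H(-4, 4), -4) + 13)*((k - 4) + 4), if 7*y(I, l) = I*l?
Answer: 1712/7 ≈ 244.57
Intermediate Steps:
R = 16 (R = -8*(-2) = 16)
H(B, E) = 4 + 2*B (H(B, E) = (4 + B) + B = 4 + 2*B)
k = 16 (k = 0 + 16 = 16)
y(I, l) = I*l/7 (y(I, l) = (I*l)/7 = I*l/7)
(y(H(-4, 4), -4) + 13)*((k - 4) + 4) = ((⅐)*(4 + 2*(-4))*(-4) + 13)*((16 - 4) + 4) = ((⅐)*(4 - 8)*(-4) + 13)*(12 + 4) = ((⅐)*(-4)*(-4) + 13)*16 = (16/7 + 13)*16 = (107/7)*16 = 1712/7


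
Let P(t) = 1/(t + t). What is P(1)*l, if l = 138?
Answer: 69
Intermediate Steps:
P(t) = 1/(2*t)
P(1)*l = ((½)/1)*138 = ((½)*1)*138 = (½)*138 = 69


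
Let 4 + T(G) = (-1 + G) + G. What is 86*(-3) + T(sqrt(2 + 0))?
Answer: -263 + 2*sqrt(2) ≈ -260.17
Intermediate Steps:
T(G) = -5 + 2*G (T(G) = -4 + ((-1 + G) + G) = -4 + (-1 + 2*G) = -5 + 2*G)
86*(-3) + T(sqrt(2 + 0)) = 86*(-3) + (-5 + 2*sqrt(2 + 0)) = -258 + (-5 + 2*sqrt(2)) = -263 + 2*sqrt(2)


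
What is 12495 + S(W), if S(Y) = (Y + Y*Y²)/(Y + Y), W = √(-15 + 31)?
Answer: 25007/2 ≈ 12504.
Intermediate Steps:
W = 4 (W = √16 = 4)
S(Y) = (Y + Y³)/(2*Y) (S(Y) = (Y + Y³)/((2*Y)) = (Y + Y³)*(1/(2*Y)) = (Y + Y³)/(2*Y))
12495 + S(W) = 12495 + (½ + (½)*4²) = 12495 + (½ + (½)*16) = 12495 + (½ + 8) = 12495 + 17/2 = 25007/2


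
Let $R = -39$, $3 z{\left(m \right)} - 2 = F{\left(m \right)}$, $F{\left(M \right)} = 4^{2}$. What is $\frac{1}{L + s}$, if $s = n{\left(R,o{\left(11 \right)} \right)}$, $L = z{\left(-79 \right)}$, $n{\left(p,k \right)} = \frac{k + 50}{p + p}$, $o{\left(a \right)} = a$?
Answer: $\frac{78}{407} \approx 0.19165$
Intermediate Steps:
$F{\left(M \right)} = 16$
$z{\left(m \right)} = 6$ ($z{\left(m \right)} = \frac{2}{3} + \frac{1}{3} \cdot 16 = \frac{2}{3} + \frac{16}{3} = 6$)
$n{\left(p,k \right)} = \frac{50 + k}{2 p}$
$L = 6$
$s = - \frac{61}{78}$ ($s = \frac{50 + 11}{2 \left(-39\right)} = \frac{1}{2} \left(- \frac{1}{39}\right) 61 = - \frac{61}{78} \approx -0.78205$)
$\frac{1}{L + s} = \frac{1}{6 - \frac{61}{78}} = \frac{1}{\frac{407}{78}} = \frac{78}{407}$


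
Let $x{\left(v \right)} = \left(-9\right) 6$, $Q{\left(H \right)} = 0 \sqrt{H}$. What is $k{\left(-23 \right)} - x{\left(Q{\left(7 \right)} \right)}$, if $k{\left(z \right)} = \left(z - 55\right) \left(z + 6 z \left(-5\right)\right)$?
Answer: $-51972$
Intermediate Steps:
$Q{\left(H \right)} = 0$
$x{\left(v \right)} = -54$
$k{\left(z \right)} = - 29 z \left(-55 + z\right)$ ($k{\left(z \right)} = \left(-55 + z\right) \left(z - 30 z\right) = \left(-55 + z\right) \left(- 29 z\right) = - 29 z \left(-55 + z\right)$)
$k{\left(-23 \right)} - x{\left(Q{\left(7 \right)} \right)} = 29 \left(-23\right) \left(55 - -23\right) - -54 = 29 \left(-23\right) \left(55 + 23\right) + 54 = 29 \left(-23\right) 78 + 54 = -52026 + 54 = -51972$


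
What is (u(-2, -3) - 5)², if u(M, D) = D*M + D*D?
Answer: 100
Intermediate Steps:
u(M, D) = D² + D*M (u(M, D) = D*M + D² = D² + D*M)
(u(-2, -3) - 5)² = (-3*(-3 - 2) - 5)² = (-3*(-5) - 5)² = (15 - 5)² = 10² = 100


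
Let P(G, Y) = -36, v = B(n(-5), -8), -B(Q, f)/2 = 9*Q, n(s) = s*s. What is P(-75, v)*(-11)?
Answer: 396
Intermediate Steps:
n(s) = s²
B(Q, f) = -18*Q
v = -450 (v = -18*(-5)² = -18*25 = -450)
P(-75, v)*(-11) = -36*(-11) = 396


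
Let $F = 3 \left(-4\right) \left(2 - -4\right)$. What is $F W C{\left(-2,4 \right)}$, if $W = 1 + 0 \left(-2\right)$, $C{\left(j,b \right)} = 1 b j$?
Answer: $576$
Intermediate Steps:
$C{\left(j,b \right)} = b j$
$W = 1$ ($W = 1 + 0 = 1$)
$F = -72$ ($F = - 12 \left(2 + 4\right) = \left(-12\right) 6 = -72$)
$F W C{\left(-2,4 \right)} = \left(-72\right) 1 \cdot 4 \left(-2\right) = \left(-72\right) \left(-8\right) = 576$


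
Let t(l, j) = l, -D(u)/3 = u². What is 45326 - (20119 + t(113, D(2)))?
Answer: 25094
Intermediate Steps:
D(u) = -3*u²
45326 - (20119 + t(113, D(2))) = 45326 - (20119 + 113) = 45326 - 1*20232 = 45326 - 20232 = 25094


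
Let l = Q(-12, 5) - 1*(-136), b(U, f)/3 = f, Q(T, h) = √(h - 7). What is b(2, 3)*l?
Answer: 1224 + 9*I*√2 ≈ 1224.0 + 12.728*I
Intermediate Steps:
Q(T, h) = √(-7 + h)
b(U, f) = 3*f
l = 136 + I*√2 (l = √(-7 + 5) - 1*(-136) = √(-2) + 136 = I*√2 + 136 = 136 + I*√2 ≈ 136.0 + 1.4142*I)
b(2, 3)*l = (3*3)*(136 + I*√2) = 9*(136 + I*√2) = 1224 + 9*I*√2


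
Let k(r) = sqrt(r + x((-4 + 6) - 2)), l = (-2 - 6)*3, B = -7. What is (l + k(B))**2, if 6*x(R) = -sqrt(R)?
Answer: (24 - I*sqrt(7))**2 ≈ 569.0 - 127.0*I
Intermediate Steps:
l = -24 (l = -8*3 = -24)
x(R) = -sqrt(R)/6 (x(R) = (-sqrt(R))/6 = -sqrt(R)/6)
k(r) = sqrt(r) (k(r) = sqrt(r - sqrt((-4 + 6) - 2)/6) = sqrt(r - sqrt(2 - 2)/6) = sqrt(r - sqrt(0)/6) = sqrt(r - 1/6*0) = sqrt(r + 0) = sqrt(r))
(l + k(B))**2 = (-24 + sqrt(-7))**2 = (-24 + I*sqrt(7))**2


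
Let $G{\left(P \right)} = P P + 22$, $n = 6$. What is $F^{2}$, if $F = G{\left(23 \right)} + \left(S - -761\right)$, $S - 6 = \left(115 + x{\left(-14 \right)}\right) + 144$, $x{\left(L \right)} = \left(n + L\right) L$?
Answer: $2852721$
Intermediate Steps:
$x{\left(L \right)} = L \left(6 + L\right)$ ($x{\left(L \right)} = \left(6 + L\right) L = L \left(6 + L\right)$)
$S = 377$ ($S = 6 + \left(\left(115 - 14 \left(6 - 14\right)\right) + 144\right) = 6 + \left(\left(115 - -112\right) + 144\right) = 6 + \left(\left(115 + 112\right) + 144\right) = 6 + \left(227 + 144\right) = 6 + 371 = 377$)
$G{\left(P \right)} = 22 + P^{2}$ ($G{\left(P \right)} = P^{2} + 22 = 22 + P^{2}$)
$F = 1689$ ($F = \left(22 + 23^{2}\right) + \left(377 - -761\right) = \left(22 + 529\right) + \left(377 + 761\right) = 551 + 1138 = 1689$)
$F^{2} = 1689^{2} = 2852721$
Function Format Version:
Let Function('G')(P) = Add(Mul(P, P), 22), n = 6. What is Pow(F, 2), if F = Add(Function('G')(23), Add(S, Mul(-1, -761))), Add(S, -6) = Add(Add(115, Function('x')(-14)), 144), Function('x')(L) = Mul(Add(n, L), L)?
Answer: 2852721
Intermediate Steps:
Function('x')(L) = Mul(L, Add(6, L)) (Function('x')(L) = Mul(Add(6, L), L) = Mul(L, Add(6, L)))
S = 377 (S = Add(6, Add(Add(115, Mul(-14, Add(6, -14))), 144)) = Add(6, Add(Add(115, Mul(-14, -8)), 144)) = Add(6, Add(Add(115, 112), 144)) = Add(6, Add(227, 144)) = Add(6, 371) = 377)
Function('G')(P) = Add(22, Pow(P, 2)) (Function('G')(P) = Add(Pow(P, 2), 22) = Add(22, Pow(P, 2)))
F = 1689 (F = Add(Add(22, Pow(23, 2)), Add(377, Mul(-1, -761))) = Add(Add(22, 529), Add(377, 761)) = Add(551, 1138) = 1689)
Pow(F, 2) = Pow(1689, 2) = 2852721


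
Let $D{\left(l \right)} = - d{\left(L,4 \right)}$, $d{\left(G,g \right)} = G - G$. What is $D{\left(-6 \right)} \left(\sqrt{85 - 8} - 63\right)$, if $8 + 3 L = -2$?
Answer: $0$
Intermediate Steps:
$L = - \frac{10}{3}$ ($L = - \frac{8}{3} + \frac{1}{3} \left(-2\right) = - \frac{8}{3} - \frac{2}{3} = - \frac{10}{3} \approx -3.3333$)
$d{\left(G,g \right)} = 0$
$D{\left(l \right)} = 0$ ($D{\left(l \right)} = \left(-1\right) 0 = 0$)
$D{\left(-6 \right)} \left(\sqrt{85 - 8} - 63\right) = 0 \left(\sqrt{85 - 8} - 63\right) = 0 \left(\sqrt{77} - 63\right) = 0 \left(-63 + \sqrt{77}\right) = 0$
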